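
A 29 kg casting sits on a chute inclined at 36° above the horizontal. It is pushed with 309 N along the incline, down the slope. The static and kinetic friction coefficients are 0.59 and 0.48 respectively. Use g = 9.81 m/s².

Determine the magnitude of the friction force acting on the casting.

Normal force: N = m g cos θ = 29 × 9.81 × cos 36° = 230.2 N.
For equilibrium along the incline the friction force must supply f = m g sin θ + P = 167.2 + 309 = 476.2 N (positive meaning up-slope).
Maximum static friction available: μ_s N = 0.59 × 230.2 = 135.8 N.
Since |476.2| > 135.8 N, static friction cannot hold it; the casting slides down the incline and kinetic friction applies: f = μ_k N = 0.48 × 230.2 = 110 N.

f ≈ 110 N (up the incline)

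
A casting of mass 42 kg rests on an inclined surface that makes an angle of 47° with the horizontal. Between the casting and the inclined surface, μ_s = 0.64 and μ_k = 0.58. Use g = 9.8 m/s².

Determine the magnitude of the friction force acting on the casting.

f ≈ 163 N (up the incline)

Normal force: N = m g cos θ = 42 × 9.8 × cos 47° = 280.7 N.
For equilibrium along the incline, friction must balance the weight component: f = m g sin θ = 301 N up the slope.
The static-friction ceiling is μ_s N = 0.64 × 280.7 = 179.7 N.
Since |301| > 179.7 N, static friction cannot hold it; the casting slides down the incline and kinetic friction applies: f = μ_k N = 0.58 × 280.7 = 163 N.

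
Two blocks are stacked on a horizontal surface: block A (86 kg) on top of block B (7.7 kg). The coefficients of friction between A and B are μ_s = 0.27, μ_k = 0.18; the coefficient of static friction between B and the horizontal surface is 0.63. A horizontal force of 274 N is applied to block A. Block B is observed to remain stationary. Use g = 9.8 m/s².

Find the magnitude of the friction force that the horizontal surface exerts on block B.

Normal force at the A–B interface: N₁ = m_A g = 842.8 N.
So the A–B interface can sustain at most μ_s N₁ = 227.6 N of static friction.
Since P = 274 N > 227.6 N, A slides on B; the A–B friction is kinetic: f₁ = μ_k N₁ = 0.18×842.8 = 152 N.
B experiences an equal 152 N forward from A (third law). B is in equilibrium, so the floor supplies f₂ = 152 N of static friction (limit μ_s(m_A+m_B)g = 578.5 N, not exceeded).

f ≈ 152 N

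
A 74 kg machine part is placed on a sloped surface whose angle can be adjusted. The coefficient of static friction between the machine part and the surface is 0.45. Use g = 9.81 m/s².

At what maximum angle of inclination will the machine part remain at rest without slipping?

At the slip threshold, m g sin θ = μ_s · m g cos θ, so tan θ = μ_s.
θ_max = arctan(0.45) = 24.2°.

θ_max ≈ 24.2°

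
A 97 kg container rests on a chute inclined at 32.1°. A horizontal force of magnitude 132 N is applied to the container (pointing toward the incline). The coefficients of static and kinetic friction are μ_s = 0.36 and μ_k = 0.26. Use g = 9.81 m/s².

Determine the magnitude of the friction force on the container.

The horizontal push has a component P sin θ into the surface, so N = m g cos θ + P sin θ = 806.1 + 70.14 = 876.2 N.
Parallel to the incline: P cos θ − m g sin θ = 111.8 − 505.7 = -393.8 N; the friction needed to balance this is 393.8 N acting up the slope.
The limit of static friction is μ_s N = 315.4 N.
The required 393.8 N exceeds the static limit, so the container slides down-slope and f = μ_k N = 0.26×876.2 = 228 N.

f ≈ 228 N (up the incline)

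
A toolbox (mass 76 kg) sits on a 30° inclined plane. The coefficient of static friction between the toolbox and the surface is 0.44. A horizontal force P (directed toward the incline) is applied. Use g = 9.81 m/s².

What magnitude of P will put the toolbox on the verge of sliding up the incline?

P ≈ 1020 N

At impending motion up the slope, friction acts down-slope at its limit: f = μ_s N.
Perpendicular to the incline: N = m g cos θ + P sin θ.
Along the incline: P cos θ = m g sin θ + μ_s N = m g sin θ + μ_s (m g cos θ + P sin θ).
Solving, P (cos θ − μ_s sin θ) = m g (sin θ + μ_s cos θ), so P = 76×9.81×(sin 30° + 0.44 cos 30°)/(cos 30° − 0.44 sin 30°) = 746×0.8811/0.646 = 1020 N.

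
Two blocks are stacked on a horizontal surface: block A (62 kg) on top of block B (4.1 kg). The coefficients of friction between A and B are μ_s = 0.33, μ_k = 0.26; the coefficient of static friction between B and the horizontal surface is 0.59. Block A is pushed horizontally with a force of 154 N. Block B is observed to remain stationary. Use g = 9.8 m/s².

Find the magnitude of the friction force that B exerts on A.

Normal force at the A–B interface: N₁ = m_A g = 607.6 N.
Maximum static friction on A from B: μ_s N₁ = 0.33×607.6 = 200.5 N.
P = 154 N is within that limit, so A and B move together (both at rest); the A–B friction is simply f₁ = P = 154 N.
B experiences an equal 154 N forward from A (third law). B is in equilibrium, so the floor supplies f₂ = 154 N of static friction (limit μ_s(m_A+m_B)g = 382.2 N, not exceeded).

f ≈ 154 N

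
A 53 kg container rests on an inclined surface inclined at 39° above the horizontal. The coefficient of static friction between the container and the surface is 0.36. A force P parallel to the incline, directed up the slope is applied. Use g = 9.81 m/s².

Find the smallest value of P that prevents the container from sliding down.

P_min ≈ 182 N

The container tends to slide down (tan θ > μ_s), so at the point of impending slip friction acts up-slope at its limit: f = μ_s N.
P is parallel to the surface, so N = m g cos θ = 404 N.
Along the incline: P + μ_s N = m g sin θ, so P = 327 − 0.36×404 = 182 N.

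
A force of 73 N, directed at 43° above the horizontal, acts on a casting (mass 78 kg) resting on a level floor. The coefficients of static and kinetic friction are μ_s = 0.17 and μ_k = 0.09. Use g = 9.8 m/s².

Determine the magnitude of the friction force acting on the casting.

f ≈ 53.4 N

The vertical component of P reduces the normal force: N = m g − P sin α = 764.4 − 49.79 = 714.6 N.
The horizontal driving force is P cos α = 53.39 N, so equilibrium needs friction f = 53.39 N.
The static-friction limit is μ_s N = 121.5 N.
53.39 ≤ 121.5 N → static; friction equals the required 53.4 N.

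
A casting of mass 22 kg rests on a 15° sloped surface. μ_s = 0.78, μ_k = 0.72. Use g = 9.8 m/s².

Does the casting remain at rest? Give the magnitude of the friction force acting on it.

f ≈ 55.8 N

N = m g cos θ = 208 N.
Down-slope weight component: m g sin θ = 55.8 N.
μ_s N = 162 N.
55.8 ≤ 162 N, so it stays put; friction = 55.8 N.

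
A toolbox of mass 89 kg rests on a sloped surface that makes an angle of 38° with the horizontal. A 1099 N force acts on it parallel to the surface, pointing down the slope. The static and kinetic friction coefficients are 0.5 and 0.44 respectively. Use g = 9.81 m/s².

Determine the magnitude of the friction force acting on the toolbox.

The normal reaction is N = m g cos θ = 688 N.
The friction needed for equilibrium is m g sin θ + P = 537.5 + 1099 = 1637 N, measured positive up-slope.
Maximum static friction available: μ_s N = 0.5 × 688 = 344 N.
|1637| exceeds 344 N, so the toolbox slips down-slope; friction is kinetic, f = μ_k N = 0.44×688 = 303 N.

f ≈ 303 N (up the incline)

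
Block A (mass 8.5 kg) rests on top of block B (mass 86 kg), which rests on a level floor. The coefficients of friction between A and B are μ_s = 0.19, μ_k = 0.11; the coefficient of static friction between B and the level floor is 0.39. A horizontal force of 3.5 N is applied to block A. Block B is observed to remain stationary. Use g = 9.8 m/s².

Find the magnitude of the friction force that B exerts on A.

f ≈ 3.5 N

The normal force B exerts on A is simply A's weight, N₁ = 83.3 N.
So the A–B interface can sustain at most μ_s N₁ = 15.83 N of static friction.
Since P = 3.5 N ≤ 15.83 N, A does not slip on B; friction on A equals P = 3.5 N.
By Newton's third law B feels 3.5 N forward from A. With B stationary, the floor's static friction on B balances it: f₂ = 3.5 N (well within μ_s(m_A+m_B)g = 361.2 N).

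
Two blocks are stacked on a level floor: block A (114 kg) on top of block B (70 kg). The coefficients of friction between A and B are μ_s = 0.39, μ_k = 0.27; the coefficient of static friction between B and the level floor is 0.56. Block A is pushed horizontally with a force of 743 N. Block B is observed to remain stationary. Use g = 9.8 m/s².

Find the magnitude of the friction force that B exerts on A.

f ≈ 302 N

Normal force at the A–B interface: N₁ = m_A g = 1117 N.
Maximum static friction on A from B: μ_s N₁ = 0.39×1117 = 435.7 N.
Since P = 743 N > 435.7 N, A slides on B; the A–B friction is kinetic: f₁ = μ_k N₁ = 0.27×1117 = 302 N.
By Newton's third law B feels 302 N forward from A. With B stationary, the floor's static friction on B balances it: f₂ = 302 N (well within μ_s(m_A+m_B)g = 1010 N).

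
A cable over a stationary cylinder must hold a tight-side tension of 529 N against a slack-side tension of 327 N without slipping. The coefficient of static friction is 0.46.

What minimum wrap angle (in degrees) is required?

T₂/T₁ = e^{μβ} → β = ln(T₂/T₁)/μ.
β = ln(529/327)/0.46 = 0.481/0.46 = 1.046 rad.
In degrees: β = 1.046 × 180/π = 59.9°.

β_min ≈ 59.9°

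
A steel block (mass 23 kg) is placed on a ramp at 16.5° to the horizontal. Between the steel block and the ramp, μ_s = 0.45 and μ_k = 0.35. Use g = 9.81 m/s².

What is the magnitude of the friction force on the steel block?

The normal reaction is N = m g cos θ = 216.3 N.
Along the slope the weight component is m g sin θ = 64.08 N; friction must supply exactly this, acting up-slope.
Static friction can supply at most μ_s N = 97.35 N.
Since |64.08| ≤ 97.35 N, static friction is sufficient; f equals the required value, not μ_s N.

f ≈ 64.1 N (up the incline)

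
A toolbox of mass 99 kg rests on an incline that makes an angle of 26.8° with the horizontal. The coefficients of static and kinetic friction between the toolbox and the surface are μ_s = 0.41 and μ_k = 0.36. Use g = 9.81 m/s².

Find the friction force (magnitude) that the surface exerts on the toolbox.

The normal reaction is N = m g cos θ = 866.9 N.
For equilibrium along the incline, friction must balance the weight component: f = m g sin θ = 437.9 N up the slope.
Static friction can supply at most μ_s N = 355.4 N.
|437.9| exceeds 355.4 N, so the toolbox slips down-slope; friction is kinetic, f = μ_k N = 0.36×866.9 = 312 N.

f ≈ 312 N (up the incline)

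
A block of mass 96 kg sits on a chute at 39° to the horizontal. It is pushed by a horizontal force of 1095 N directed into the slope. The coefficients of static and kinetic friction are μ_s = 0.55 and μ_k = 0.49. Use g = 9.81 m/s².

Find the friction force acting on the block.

f ≈ 258 N (down the incline)

Resolve perpendicular to the incline: N = m g cos θ + P sin θ = 96×9.81×cos 39° + 1095×sin 39° = 1421 N.
Along the incline, the net driving force (taking up-slope positive) is P cos θ − m g sin θ = 851 − 592.7 = 258.3 N, so equilibrium requires friction f = -258.3 N (down-slope).
The limit of static friction is μ_s N = 781.5 N.
|f_req| = 258.3 ≤ 781.5 N → the block is in equilibrium; friction equals the required value.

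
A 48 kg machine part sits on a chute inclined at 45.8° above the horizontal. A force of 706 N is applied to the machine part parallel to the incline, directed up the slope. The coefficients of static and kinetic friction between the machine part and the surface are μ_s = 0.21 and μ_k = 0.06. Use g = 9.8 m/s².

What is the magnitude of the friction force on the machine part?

f ≈ 19.7 N (down the incline)

The normal reaction is N = m g cos θ = 327.9 N.
Parallel to the incline, ΣF = 0 gives f = m g sin θ − P = 337.2 − 706 = -368.8 N (up-slope positive).
Static friction can supply at most μ_s N = 68.87 N.
|-368.8| exceeds 68.87 N, so the machine part slips up-slope; friction is kinetic, f = μ_k N = 0.06×327.9 = 19.7 N.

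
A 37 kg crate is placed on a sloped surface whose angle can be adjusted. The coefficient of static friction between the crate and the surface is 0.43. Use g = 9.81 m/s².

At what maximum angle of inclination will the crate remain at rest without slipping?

At the slip threshold, m g sin θ = μ_s · m g cos θ, so tan θ = μ_s.
θ_max = arctan(0.43) = 23.3°.

θ_max ≈ 23.3°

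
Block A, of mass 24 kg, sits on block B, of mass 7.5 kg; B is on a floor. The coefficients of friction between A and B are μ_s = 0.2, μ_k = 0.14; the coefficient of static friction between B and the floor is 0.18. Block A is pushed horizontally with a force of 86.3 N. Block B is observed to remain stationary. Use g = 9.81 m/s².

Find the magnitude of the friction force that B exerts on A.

Between the blocks, N₁ = m_A g = 235.4 N.
So the A–B interface can sustain at most μ_s N₁ = 47.09 N of static friction.
Since P = 86.3 N > 47.09 N, A slides on B; the A–B friction is kinetic: f₁ = μ_k N₁ = 0.14×235.4 = 33 N.
B experiences an equal 33 N forward from A (third law). B is in equilibrium, so the floor supplies f₂ = 33 N of static friction (limit μ_s(m_A+m_B)g = 55.62 N, not exceeded).

f ≈ 33 N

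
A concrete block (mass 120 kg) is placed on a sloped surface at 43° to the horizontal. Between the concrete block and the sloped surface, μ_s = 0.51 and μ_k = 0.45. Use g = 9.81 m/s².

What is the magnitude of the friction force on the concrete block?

f ≈ 387 N (up the incline)

Normal force: N = m g cos θ = 120 × 9.81 × cos 43° = 860.9 N.
Along the slope the weight component is m g sin θ = 802.8 N; friction must supply exactly this, acting up-slope.
Maximum static friction available: μ_s N = 0.51 × 860.9 = 439.1 N.
Since |802.8| > 439.1 N, static friction cannot hold it; the concrete block slides down the incline and kinetic friction applies: f = μ_k N = 0.45 × 860.9 = 387 N.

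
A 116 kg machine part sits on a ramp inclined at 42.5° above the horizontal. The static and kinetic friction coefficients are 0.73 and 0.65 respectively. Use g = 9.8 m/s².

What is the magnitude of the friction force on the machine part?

The normal reaction is N = m g cos θ = 838.1 N.
For equilibrium along the incline, friction must balance the weight component: f = m g sin θ = 768 N up the slope.
Static friction can supply at most μ_s N = 611.8 N.
|768| exceeds 611.8 N, so the machine part slips down-slope; friction is kinetic, f = μ_k N = 0.65×838.1 = 545 N.

f ≈ 545 N (up the incline)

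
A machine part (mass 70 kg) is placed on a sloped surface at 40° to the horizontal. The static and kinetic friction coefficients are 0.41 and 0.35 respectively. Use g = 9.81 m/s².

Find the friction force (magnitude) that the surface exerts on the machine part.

f ≈ 184 N (up the incline)

The normal reaction is N = m g cos θ = 526 N.
Along the slope the weight component is m g sin θ = 441.4 N; friction must supply exactly this, acting up-slope.
Static friction can supply at most μ_s N = 215.7 N.
Since |441.4| > 215.7 N, static friction cannot hold it; the machine part slides down the incline and kinetic friction applies: f = μ_k N = 0.35 × 526 = 184 N.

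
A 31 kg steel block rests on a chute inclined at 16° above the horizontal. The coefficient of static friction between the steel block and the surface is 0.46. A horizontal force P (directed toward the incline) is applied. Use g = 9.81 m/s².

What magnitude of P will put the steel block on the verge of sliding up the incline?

P ≈ 262 N

At impending motion up the slope, friction acts down-slope at its limit: f = μ_s N.
Perpendicular to the incline: N = m g cos θ + P sin θ.
Along the incline: P cos θ = m g sin θ + μ_s N = m g sin θ + μ_s (m g cos θ + P sin θ).
Solving, P (cos θ − μ_s sin θ) = m g (sin θ + μ_s cos θ), so P = 31×9.81×(sin 16° + 0.46 cos 16°)/(cos 16° − 0.46 sin 16°) = 304×0.7178/0.8345 = 262 N.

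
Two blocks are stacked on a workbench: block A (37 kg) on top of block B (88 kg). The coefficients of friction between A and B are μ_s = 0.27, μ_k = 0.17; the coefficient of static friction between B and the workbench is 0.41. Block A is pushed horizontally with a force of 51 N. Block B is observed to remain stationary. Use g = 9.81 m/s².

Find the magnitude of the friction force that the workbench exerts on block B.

f ≈ 51 N

Between the blocks, N₁ = m_A g = 363 N.
Maximum static friction on A from B: μ_s N₁ = 0.27×363 = 98 N.
Since P = 51 N ≤ 98 N, A does not slip on B; friction on A equals P = 51 N.
By Newton's third law B feels 51 N forward from A. With B stationary, the floor's static friction on B balances it: f₂ = 51 N (well within μ_s(m_A+m_B)g = 502.8 N).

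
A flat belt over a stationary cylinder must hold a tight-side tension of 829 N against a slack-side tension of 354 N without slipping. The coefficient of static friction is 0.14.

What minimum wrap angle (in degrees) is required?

β_min ≈ 348°

T₂/T₁ = e^{μβ} → β = ln(T₂/T₁)/μ.
β = ln(829/354)/0.14 = 0.8509/0.14 = 6.078 rad.
In degrees: β = 6.078 × 180/π = 348°.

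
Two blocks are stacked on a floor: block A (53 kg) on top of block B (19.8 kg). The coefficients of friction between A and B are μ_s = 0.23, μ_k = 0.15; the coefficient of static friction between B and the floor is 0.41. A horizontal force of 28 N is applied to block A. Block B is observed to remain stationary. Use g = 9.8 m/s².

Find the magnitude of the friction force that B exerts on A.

Between the blocks, N₁ = m_A g = 519.4 N.
Maximum static friction on A from B: μ_s N₁ = 0.23×519.4 = 119.5 N.
Since P = 28 N ≤ 119.5 N, A does not slip on B; friction on A equals P = 28 N.
B experiences an equal 28 N forward from A (third law). B is in equilibrium, so the floor supplies f₂ = 28 N of static friction (limit μ_s(m_A+m_B)g = 292.5 N, not exceeded).

f ≈ 28 N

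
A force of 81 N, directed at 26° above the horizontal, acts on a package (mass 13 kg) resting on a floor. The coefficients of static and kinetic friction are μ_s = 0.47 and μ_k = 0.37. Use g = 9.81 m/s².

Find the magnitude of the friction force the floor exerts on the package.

f ≈ 34 N

Vertical equilibrium gives N = m g − P sin α = 92.02 N.
Horizontally, friction must balance P cos α = 72.8 N.
μ_s N = 0.47 × 92.02 = 43.25 N.
72.8 > 43.25 N → the package slides; f = μ_k N = 0.37×92.02 = 34 N.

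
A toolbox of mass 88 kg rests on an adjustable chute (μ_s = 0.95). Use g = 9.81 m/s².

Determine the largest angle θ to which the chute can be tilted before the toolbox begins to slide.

θ_max ≈ 43.5°

At the slip threshold, m g sin θ = μ_s · m g cos θ, so tan θ = μ_s.
θ_max = arctan(0.95) = 43.5°.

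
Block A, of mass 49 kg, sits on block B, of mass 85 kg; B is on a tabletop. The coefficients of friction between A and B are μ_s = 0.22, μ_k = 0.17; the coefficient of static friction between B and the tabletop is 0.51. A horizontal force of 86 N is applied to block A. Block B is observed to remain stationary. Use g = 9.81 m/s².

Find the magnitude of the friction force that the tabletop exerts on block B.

f ≈ 86 N

Between the blocks, N₁ = m_A g = 480.7 N.
So the A–B interface can sustain at most μ_s N₁ = 105.8 N of static friction.
P = 86 N is within that limit, so A and B move together (both at rest); the A–B friction is simply f₁ = P = 86 N.
By Newton's third law B feels 86 N forward from A. With B stationary, the floor's static friction on B balances it: f₂ = 86 N (well within μ_s(m_A+m_B)g = 670.4 N).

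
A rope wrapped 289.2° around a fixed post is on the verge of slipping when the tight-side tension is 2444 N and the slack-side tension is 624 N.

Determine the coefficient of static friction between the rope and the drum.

T₂/T₁ = e^{μβ} → μ = ln(T₂/T₁)/β.
β = 289.2° = 5.047 rad.
μ = ln(2444/624)/5.047 = ln(3.917)/5.047 = 0.27.

μ ≈ 0.27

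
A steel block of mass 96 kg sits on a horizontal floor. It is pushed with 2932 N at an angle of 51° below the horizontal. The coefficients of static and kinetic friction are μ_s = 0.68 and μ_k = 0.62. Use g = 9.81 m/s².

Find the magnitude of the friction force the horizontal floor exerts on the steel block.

f ≈ 1850 N

The vertical component of P adds to the normal force: N = m g + P sin α = 941.8 + 2279 = 3220 N.
Horizontally, friction must balance P cos α = 1845 N.
μ_s N = 0.68 × 3220 = 2190 N.
Since 1845 N does not exceed the limit, the steel block stays at rest and f = 1850 N.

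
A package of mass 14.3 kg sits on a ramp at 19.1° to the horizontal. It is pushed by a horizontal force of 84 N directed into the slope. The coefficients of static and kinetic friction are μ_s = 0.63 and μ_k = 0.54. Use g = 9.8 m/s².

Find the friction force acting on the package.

The horizontal push has a component P sin θ into the surface, so N = m g cos θ + P sin θ = 132.4 + 27.49 = 159.9 N.
Parallel to the incline: P cos θ − m g sin θ = 79.38 − 45.86 = 33.52 N; the friction needed to balance this is 33.52 N acting down the slope.
Maximum static friction: μ_s N = 0.63 × 159.9 = 100.7 N.
|f_req| = 33.52 ≤ 100.7 N → the package is in equilibrium; friction equals the required value.

f ≈ 33.5 N (down the incline)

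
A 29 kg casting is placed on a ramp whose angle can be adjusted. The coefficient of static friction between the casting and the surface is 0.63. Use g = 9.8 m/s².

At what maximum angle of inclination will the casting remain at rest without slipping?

θ_max ≈ 32.2°

At the slip threshold, m g sin θ = μ_s · m g cos θ, so tan θ = μ_s.
θ_max = arctan(0.63) = 32.2°.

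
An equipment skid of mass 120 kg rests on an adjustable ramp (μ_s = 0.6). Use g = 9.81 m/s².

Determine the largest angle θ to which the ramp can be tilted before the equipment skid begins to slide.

θ_max ≈ 31°

At the slip threshold, m g sin θ = μ_s · m g cos θ, so tan θ = μ_s.
θ_max = arctan(0.6) = 31°.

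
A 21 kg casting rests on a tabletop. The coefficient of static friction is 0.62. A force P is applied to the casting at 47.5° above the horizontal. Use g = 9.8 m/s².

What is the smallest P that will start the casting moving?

P ≈ 113 N

N = m g − P sin α (the pull lifts the casting).
At impending slip, P cos α = μ_s N = μ_s (m g − P sin α).
Solving: P (cos α + μ_s sin α) = μ_s m g → P = 0.62×206/(cos 47.5° + 0.62 sin 47.5°) = 128/1.133 = 113 N.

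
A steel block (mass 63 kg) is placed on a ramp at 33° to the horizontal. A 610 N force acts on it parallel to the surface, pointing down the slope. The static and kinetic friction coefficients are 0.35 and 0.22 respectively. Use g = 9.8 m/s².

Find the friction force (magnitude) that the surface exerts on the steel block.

f ≈ 114 N (up the incline)

The normal reaction is N = m g cos θ = 517.8 N.
Parallel to the incline, ΣF = 0 gives f = m g sin θ + P = 336.3 + 610 = 946.3 N (up-slope positive).
Maximum static friction available: μ_s N = 0.35 × 517.8 = 181.2 N.
Since |946.3| > 181.2 N, static friction cannot hold it; the steel block slides down the incline and kinetic friction applies: f = μ_k N = 0.22 × 517.8 = 114 N.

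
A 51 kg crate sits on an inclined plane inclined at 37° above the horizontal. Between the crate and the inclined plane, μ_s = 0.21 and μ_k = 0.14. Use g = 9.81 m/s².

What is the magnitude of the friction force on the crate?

f ≈ 55.9 N (up the incline)

The normal reaction is N = m g cos θ = 399.6 N.
Along the slope the weight component is m g sin θ = 301.1 N; friction must supply exactly this, acting up-slope.
Maximum static friction available: μ_s N = 0.21 × 399.6 = 83.91 N.
|301.1| exceeds 83.91 N, so the crate slips down-slope; friction is kinetic, f = μ_k N = 0.14×399.6 = 55.9 N.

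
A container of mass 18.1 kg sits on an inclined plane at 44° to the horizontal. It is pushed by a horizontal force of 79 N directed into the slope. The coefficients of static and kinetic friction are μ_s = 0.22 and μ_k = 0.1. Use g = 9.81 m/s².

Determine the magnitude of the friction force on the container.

Normal direction: N = m g cos θ + P sin θ = 182.6 N.
Parallel to the incline: P cos θ − m g sin θ = 56.83 − 123.3 = -66.52 N; the friction needed to balance this is 66.52 N acting up the slope.
The limit of static friction is μ_s N = 40.17 N.
|f_req| = 66.52 > 40.17 N → the container slides down the incline; f = μ_k N = 0.1 × 182.6 = 18.3 N.

f ≈ 18.3 N (up the incline)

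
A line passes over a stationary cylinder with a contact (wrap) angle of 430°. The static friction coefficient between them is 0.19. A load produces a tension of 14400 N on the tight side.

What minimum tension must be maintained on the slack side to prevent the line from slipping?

Capstan equation at impending slip: T_tight/T_slack = e^{μβ}.
β = 430° = 7.505 rad; e^{μβ} = e^{0.19×7.505} = 4.162.
T_slack = T_tight / e^{μβ} = 14400 / 4.162 = 3460 N.

T_min ≈ 3460 N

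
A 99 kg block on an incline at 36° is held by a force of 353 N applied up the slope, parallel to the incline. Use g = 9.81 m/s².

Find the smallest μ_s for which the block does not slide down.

N = m g cos θ = 785.7 N.
Friction must make up the shortfall along the incline: f = m g sin θ − P = 570.9 − 353 = 217.9 N.
At the threshold f = μ_s N, so μ_s,min = 217.9/785.7 = 0.277.

μ_s,min ≈ 0.277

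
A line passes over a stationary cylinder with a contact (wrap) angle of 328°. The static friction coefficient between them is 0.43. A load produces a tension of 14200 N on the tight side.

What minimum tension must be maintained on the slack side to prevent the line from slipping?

T_min ≈ 1210 N

Capstan equation at impending slip: T_tight/T_slack = e^{μβ}.
β = 328° = 5.725 rad; e^{μβ} = e^{0.43×5.725} = 11.72.
T_slack = T_tight / e^{μβ} = 14200 / 11.72 = 1210 N.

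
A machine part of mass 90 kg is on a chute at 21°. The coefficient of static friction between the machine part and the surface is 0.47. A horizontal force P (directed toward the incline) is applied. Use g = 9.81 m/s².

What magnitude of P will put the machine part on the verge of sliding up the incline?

P ≈ 920 N

At impending motion up the slope, friction acts down-slope at its limit: f = μ_s N.
Perpendicular to the incline: N = m g cos θ + P sin θ.
Along the incline: P cos θ = m g sin θ + μ_s N = m g sin θ + μ_s (m g cos θ + P sin θ).
Solving, P (cos θ − μ_s sin θ) = m g (sin θ + μ_s cos θ), so P = 90×9.81×(sin 21° + 0.47 cos 21°)/(cos 21° − 0.47 sin 21°) = 883×0.7972/0.7651 = 920 N.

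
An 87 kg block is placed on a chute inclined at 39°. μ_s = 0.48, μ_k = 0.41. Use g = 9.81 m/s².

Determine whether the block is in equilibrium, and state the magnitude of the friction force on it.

f ≈ 272 N

N = m g cos θ = 663 N.
Down-slope weight component: m g sin θ = 537 N.
μ_s N = 318 N.
537 > 318 N, so it slides; kinetic friction f = μ_k N = 0.41×663 = 272 N.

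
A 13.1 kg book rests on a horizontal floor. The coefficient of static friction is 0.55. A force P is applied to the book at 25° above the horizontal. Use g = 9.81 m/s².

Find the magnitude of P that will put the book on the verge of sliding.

P ≈ 62.1 N

N = m g − P sin α (the pull lifts the book).
At impending slip, P cos α = μ_s N = μ_s (m g − P sin α).
Solving: P (cos α + μ_s sin α) = μ_s m g → P = 0.55×129/(cos 25° + 0.55 sin 25°) = 70.7/1.139 = 62.1 N.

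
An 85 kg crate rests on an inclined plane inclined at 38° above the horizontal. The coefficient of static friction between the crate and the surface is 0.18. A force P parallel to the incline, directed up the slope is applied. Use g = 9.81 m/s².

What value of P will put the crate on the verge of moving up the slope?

P ≈ 632 N

At impending motion up the slope, friction acts down-slope at its limit: f = μ_s N.
P is parallel to the surface, so N = m g cos θ = 657 N.
Along the incline: P = m g sin θ + μ_s N = 513 + 0.18×657 = 632 N.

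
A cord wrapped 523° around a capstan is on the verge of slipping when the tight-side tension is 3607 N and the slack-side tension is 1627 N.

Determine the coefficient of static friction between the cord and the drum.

μ ≈ 0.0872

T₂/T₁ = e^{μβ} → μ = ln(T₂/T₁)/β.
β = 523° = 9.128 rad.
μ = ln(3607/1627)/9.128 = ln(2.217)/9.128 = 0.0872.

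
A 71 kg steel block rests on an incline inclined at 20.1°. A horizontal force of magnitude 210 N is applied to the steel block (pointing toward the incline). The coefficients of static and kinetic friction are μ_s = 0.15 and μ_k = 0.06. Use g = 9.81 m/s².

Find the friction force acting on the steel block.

The horizontal push has a component P sin θ into the surface, so N = m g cos θ + P sin θ = 654.1 + 72.17 = 726.3 N.
Along the incline, the net driving force (taking up-slope positive) is P cos θ − m g sin θ = 197.2 − 239.4 = -42.15 N, so equilibrium requires friction f = 42.15 N (up-slope).
Maximum static friction: μ_s N = 0.15 × 726.3 = 108.9 N.
Since 42.15 N is within the 108.9 N limit, the steel block stays put and friction is exactly 42.2 N.

f ≈ 42.2 N (up the incline)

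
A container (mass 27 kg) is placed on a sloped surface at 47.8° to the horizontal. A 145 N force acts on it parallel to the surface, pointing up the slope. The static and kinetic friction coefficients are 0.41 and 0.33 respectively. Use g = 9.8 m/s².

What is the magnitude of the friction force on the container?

f ≈ 51 N (up the incline)

Normal force: N = m g cos θ = 27 × 9.8 × cos 47.8° = 177.7 N.
For equilibrium along the incline the friction force must supply f = m g sin θ − P = 196 − 145 = 51.02 N (positive meaning up-slope).
The static-friction ceiling is μ_s N = 0.41 × 177.7 = 72.87 N.
Since |51.02| ≤ 72.87 N, static friction is sufficient; f equals the required value, not μ_s N.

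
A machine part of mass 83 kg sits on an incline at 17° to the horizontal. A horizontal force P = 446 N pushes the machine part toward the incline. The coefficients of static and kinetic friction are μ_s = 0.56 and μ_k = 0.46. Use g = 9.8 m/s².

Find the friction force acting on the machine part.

f ≈ 189 N (down the incline)

The horizontal push has a component P sin θ into the surface, so N = m g cos θ + P sin θ = 777.9 + 130.4 = 908.3 N.
Parallel to the incline: P cos θ − m g sin θ = 426.5 − 237.8 = 188.7 N; the friction needed to balance this is 188.7 N acting down the slope.
The limit of static friction is μ_s N = 508.6 N.
|f_req| = 188.7 ≤ 508.6 N → the machine part is in equilibrium; friction equals the required value.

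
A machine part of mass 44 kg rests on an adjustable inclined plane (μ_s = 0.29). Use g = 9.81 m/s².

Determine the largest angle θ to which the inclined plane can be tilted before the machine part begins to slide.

θ_max ≈ 16.2°

At the slip threshold, m g sin θ = μ_s · m g cos θ, so tan θ = μ_s.
θ_max = arctan(0.29) = 16.2°.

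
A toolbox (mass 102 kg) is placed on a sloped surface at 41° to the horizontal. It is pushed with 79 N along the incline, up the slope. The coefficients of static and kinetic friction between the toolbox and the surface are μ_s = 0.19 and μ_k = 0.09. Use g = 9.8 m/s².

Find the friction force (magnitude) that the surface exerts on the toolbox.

f ≈ 67.9 N (up the incline)

The normal reaction is N = m g cos θ = 754.4 N.
For equilibrium along the incline the friction force must supply f = m g sin θ − P = 655.8 − 79 = 576.8 N (positive meaning up-slope).
The static-friction ceiling is μ_s N = 0.19 × 754.4 = 143.3 N.
|576.8| exceeds 143.3 N, so the toolbox slips down-slope; friction is kinetic, f = μ_k N = 0.09×754.4 = 67.9 N.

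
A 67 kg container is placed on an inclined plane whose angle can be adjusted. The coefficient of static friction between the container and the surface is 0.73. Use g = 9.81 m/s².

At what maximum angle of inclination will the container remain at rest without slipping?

At the slip threshold, m g sin θ = μ_s · m g cos θ, so tan θ = μ_s.
θ_max = arctan(0.73) = 36.1°.

θ_max ≈ 36.1°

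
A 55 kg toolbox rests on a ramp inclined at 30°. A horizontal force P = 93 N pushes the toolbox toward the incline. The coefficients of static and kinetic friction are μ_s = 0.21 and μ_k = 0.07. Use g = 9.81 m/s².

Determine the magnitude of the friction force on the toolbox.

f ≈ 36 N (up the incline)

Normal direction: N = m g cos θ + P sin θ = 513.8 N.
Along the incline, the net driving force (taking up-slope positive) is P cos θ − m g sin θ = 80.54 − 269.8 = -189.2 N, so equilibrium requires friction f = 189.2 N (up-slope).
The limit of static friction is μ_s N = 107.9 N.
|f_req| = 189.2 > 107.9 N → the toolbox slides down the incline; f = μ_k N = 0.07 × 513.8 = 36 N.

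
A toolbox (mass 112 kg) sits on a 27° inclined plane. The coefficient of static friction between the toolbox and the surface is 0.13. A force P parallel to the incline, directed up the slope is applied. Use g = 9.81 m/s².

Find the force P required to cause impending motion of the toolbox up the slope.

P ≈ 626 N

At impending motion up the slope, friction acts down-slope at its limit: f = μ_s N.
P is parallel to the surface, so N = m g cos θ = 979 N.
Along the incline: P = m g sin θ + μ_s N = 499 + 0.13×979 = 626 N.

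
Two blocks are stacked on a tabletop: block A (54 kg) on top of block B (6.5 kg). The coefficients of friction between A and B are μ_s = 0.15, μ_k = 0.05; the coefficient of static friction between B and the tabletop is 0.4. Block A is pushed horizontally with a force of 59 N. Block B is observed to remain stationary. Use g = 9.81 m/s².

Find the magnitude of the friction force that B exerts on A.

f ≈ 59 N

Normal force at the A–B interface: N₁ = m_A g = 529.7 N.
So the A–B interface can sustain at most μ_s N₁ = 79.46 N of static friction.
Since P = 59 N ≤ 79.46 N, A does not slip on B; friction on A equals P = 59 N.
By Newton's third law B feels 59 N forward from A. With B stationary, the floor's static friction on B balances it: f₂ = 59 N (well within μ_s(m_A+m_B)g = 237.4 N).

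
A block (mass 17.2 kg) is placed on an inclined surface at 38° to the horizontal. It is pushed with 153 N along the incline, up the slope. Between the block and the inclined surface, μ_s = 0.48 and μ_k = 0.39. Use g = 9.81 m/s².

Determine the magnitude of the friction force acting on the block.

f ≈ 49.1 N (down the incline)

Perpendicular to the surface, N = m g cos θ = 17.2·9.81·cos 38° = 133 N.
Parallel to the incline, ΣF = 0 gives f = m g sin θ − P = 103.9 − 153 = -49.12 N (up-slope positive).
The static-friction ceiling is μ_s N = 0.48 × 133 = 63.82 N.
Since |-49.12| ≤ 63.82 N, no slip — friction simply equals what equilibrium demands.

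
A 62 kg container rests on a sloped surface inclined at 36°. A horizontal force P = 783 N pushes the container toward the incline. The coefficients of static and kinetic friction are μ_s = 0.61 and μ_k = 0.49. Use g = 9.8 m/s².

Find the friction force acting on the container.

f ≈ 276 N (down the incline)

The horizontal push has a component P sin θ into the surface, so N = m g cos θ + P sin θ = 491.6 + 460.2 = 951.8 N.
Parallel to the incline: P cos θ − m g sin θ = 633.5 − 357.1 = 276.3 N; the friction needed to balance this is 276.3 N acting down the slope.
The limit of static friction is μ_s N = 580.6 N.
|f_req| = 276.3 ≤ 580.6 N → the container is in equilibrium; friction equals the required value.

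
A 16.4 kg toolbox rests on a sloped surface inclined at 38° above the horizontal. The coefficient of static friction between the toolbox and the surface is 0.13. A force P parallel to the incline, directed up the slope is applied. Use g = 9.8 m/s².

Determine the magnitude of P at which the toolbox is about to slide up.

P ≈ 115 N

At impending motion up the slope, friction acts down-slope at its limit: f = μ_s N.
P is parallel to the surface, so N = m g cos θ = 127 N.
Along the incline: P = m g sin θ + μ_s N = 98.9 + 0.13×127 = 115 N.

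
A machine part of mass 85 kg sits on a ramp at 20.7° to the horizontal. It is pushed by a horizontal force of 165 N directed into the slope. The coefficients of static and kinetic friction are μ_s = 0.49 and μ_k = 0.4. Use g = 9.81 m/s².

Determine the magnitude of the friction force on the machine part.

The horizontal push has a component P sin θ into the surface, so N = m g cos θ + P sin θ = 780 + 58.32 = 838.3 N.
Parallel to the incline: P cos θ − m g sin θ = 154.3 − 294.7 = -140.4 N; the friction needed to balance this is 140.4 N acting up the slope.
Maximum static friction: μ_s N = 0.49 × 838.3 = 410.8 N.
|f_req| = 140.4 ≤ 410.8 N → the machine part is in equilibrium; friction equals the required value.

f ≈ 140 N (up the incline)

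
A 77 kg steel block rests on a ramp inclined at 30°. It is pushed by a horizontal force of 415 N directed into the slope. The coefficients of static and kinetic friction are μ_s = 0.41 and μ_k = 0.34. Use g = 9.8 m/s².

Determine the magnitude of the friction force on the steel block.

f ≈ 17.9 N (up the incline)

The horizontal push has a component P sin θ into the surface, so N = m g cos θ + P sin θ = 653.5 + 207.5 = 861 N.
Along the incline, the net driving force (taking up-slope positive) is P cos θ − m g sin θ = 359.4 − 377.3 = -17.9 N, so equilibrium requires friction f = 17.9 N (up-slope).
Maximum static friction: μ_s N = 0.41 × 861 = 353 N.
|f_req| = 17.9 ≤ 353 N → the steel block is in equilibrium; friction equals the required value.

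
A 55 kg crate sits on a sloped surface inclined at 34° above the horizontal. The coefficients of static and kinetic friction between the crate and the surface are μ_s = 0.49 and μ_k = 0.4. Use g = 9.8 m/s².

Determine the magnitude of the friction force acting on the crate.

f ≈ 179 N (up the incline)

Normal force: N = m g cos θ = 55 × 9.8 × cos 34° = 446.9 N.
Along the slope the weight component is m g sin θ = 301.4 N; friction must supply exactly this, acting up-slope.
Static friction can supply at most μ_s N = 219 N.
Since |301.4| > 219 N, static friction cannot hold it; the crate slides down the incline and kinetic friction applies: f = μ_k N = 0.4 × 446.9 = 179 N.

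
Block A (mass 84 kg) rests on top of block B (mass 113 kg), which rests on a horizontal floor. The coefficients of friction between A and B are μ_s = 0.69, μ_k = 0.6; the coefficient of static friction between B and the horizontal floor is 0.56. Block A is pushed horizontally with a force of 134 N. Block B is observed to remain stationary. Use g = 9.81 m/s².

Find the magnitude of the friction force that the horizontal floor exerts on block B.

f ≈ 134 N

The normal force B exerts on A is simply A's weight, N₁ = 824 N.
Maximum static friction on A from B: μ_s N₁ = 0.69×824 = 568.6 N.
Since P = 134 N ≤ 568.6 N, A does not slip on B; friction on A equals P = 134 N.
B experiences an equal 134 N forward from A (third law). B is in equilibrium, so the floor supplies f₂ = 134 N of static friction (limit μ_s(m_A+m_B)g = 1082 N, not exceeded).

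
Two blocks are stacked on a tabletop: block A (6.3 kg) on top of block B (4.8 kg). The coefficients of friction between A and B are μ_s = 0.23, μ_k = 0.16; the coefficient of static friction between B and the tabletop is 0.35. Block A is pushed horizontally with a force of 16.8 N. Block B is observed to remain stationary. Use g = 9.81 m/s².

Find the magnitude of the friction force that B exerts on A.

f ≈ 9.89 N

Between the blocks, N₁ = m_A g = 61.8 N.
Maximum static friction on A from B: μ_s N₁ = 0.23×61.8 = 14.21 N.
Since P = 16.8 N > 14.21 N, A slides on B; the A–B friction is kinetic: f₁ = μ_k N₁ = 0.16×61.8 = 9.89 N.
By Newton's third law B feels 9.89 N forward from A. With B stationary, the floor's static friction on B balances it: f₂ = 9.89 N (well within μ_s(m_A+m_B)g = 38.11 N).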